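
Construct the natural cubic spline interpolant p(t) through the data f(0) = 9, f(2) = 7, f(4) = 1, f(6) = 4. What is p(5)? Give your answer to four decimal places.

1.5000

Put M_i = p'' at the i-th knot. Here h = (2, 2, 2) and Δ = (-1, -3, 3/2), so the interior equations h_(i-1)·M_(i-1) + 2(h_(i-1)+h_i)·M_i + h_i·M_(i+1) = 6(Δ_i − Δ_(i-1)) read
  2·M_0 + 8·M_1 + 2·M_2 = 6(Δ_1 - Δ_0) = -12
  2·M_1 + 8·M_2 + 2·M_3 = 6(Δ_2 - Δ_1) = 27
Natural end conditions: M_0 = M_3 = 0.
Solving the tridiagonal system: M_0 = 0, M_1 = -5/2, M_2 = 4, M_3 = 0.
On [4, 6], p(t) = 1 - 7/6·(t - 4) + 2·(t - 4)² - 1/3·(t - 4)³.
With (t - 4) = 1: p(5) = 3/2.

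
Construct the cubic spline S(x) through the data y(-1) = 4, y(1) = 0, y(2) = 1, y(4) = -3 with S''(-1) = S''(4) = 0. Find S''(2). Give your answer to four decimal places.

-3.6000

With M_i denoting the second derivative at x_i, h_i = 2, 1, 2, and Δ_i = (y_(i+1) − y_i)/h_i = -2, 1, -2:
  2·M_0 + 6·M_1 + 1·M_2 = 6(Δ_1 - Δ_0) = 18
  1·M_1 + 6·M_2 + 2·M_3 = 6(Δ_2 - Δ_1) = -18
Natural end conditions: M_0 = M_3 = 0.
Hence M_0 = 0, M_1 = 18/5, M_2 = -18/5, M_3 = 0.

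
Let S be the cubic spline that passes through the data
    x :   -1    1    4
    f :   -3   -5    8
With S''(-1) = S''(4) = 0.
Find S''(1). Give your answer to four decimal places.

Put M_i = S'' at the i-th knot. Here h = (2, 3) and Δ = (-1, 13/3), so the interior equations h_(i-1)·M_(i-1) + 2(h_(i-1)+h_i)·M_i + h_i·M_(i+1) = 6(Δ_i − Δ_(i-1)) read
  2·M_0 + 10·M_1 + 3·M_2 = 6(Δ_1 - Δ_0) = 32
Natural end conditions: M_0 = M_2 = 0.
Forward elimination and back-substitution give M_0 = 0, M_1 = 16/5, M_2 = 0.

3.2000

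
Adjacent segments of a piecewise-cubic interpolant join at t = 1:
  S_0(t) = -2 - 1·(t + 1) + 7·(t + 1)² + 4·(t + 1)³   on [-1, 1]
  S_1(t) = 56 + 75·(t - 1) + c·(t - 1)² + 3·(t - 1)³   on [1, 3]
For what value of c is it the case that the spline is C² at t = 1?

31

S_0''(t) = 14 + 24·(t + 1), so S_0''(1) = 62. On the right, S_1''(1) = 2c, so c = 31.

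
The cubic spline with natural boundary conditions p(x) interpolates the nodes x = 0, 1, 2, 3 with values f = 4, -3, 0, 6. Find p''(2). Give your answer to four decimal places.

0.8000

With M_i denoting the second derivative at x_i, h_i = 1, 1, 1, and Δ_i = (y_(i+1) − y_i)/h_i = -7, 3, 6:
  1·M_0 + 4·M_1 + 1·M_2 = 6(Δ_1 - Δ_0) = 60
  1·M_1 + 4·M_2 + 1·M_3 = 6(Δ_2 - Δ_1) = 18
Natural end conditions: M_0 = M_3 = 0.
Hence M_0 = 0, M_1 = 74/5, M_2 = 4/5, M_3 = 0.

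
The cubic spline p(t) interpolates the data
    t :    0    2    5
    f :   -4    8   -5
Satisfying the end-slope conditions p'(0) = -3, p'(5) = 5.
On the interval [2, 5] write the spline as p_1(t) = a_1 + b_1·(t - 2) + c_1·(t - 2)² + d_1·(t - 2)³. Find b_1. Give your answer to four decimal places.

Let σ_i = p''(x_i). Step sizes h_i = 2, 3; slopes of the chords Δ_i = (y_(i+1) - y_i)/h_i = 6, -13/3.
  2·σ_0 + 10·σ_1 + 3·σ_2 = 6(Δ_1 - Δ_0) = -62
Clamped end conditions give two more equations: 2h_0·σ_0 + h_0·σ_1 = 6(Δ_0 - p'(0)) = 54 and h_1·σ_1 + 2h_1·σ_2 = 6(p'(5) - Δ_1) = 56.
Hence σ_0 = 213/10, σ_1 = -78/5, σ_2 = 257/15.
On [2, 5], with p_1(t) = a_1 + b_1·(t - 2) + c_1·(t - 2)² + d_1·(t - 2)³: c_1 = σ_1/2 = -39/5, d_1 = (σ_2 - σ_1)/(6h_1) = 491/270, b_1 = Δ_1 - h_1(2σ_1 + σ_2)/6 = 27/10.

2.7000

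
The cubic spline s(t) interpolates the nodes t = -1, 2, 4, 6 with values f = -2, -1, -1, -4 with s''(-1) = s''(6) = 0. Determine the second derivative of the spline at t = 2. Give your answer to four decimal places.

With M_i denoting the second derivative at x_i, h_i = 3, 2, 2, and Δ_i = (y_(i+1) − y_i)/h_i = 1/3, 0, -3/2:
  3·M_0 + 10·M_1 + 2·M_2 = 6(Δ_1 - Δ_0) = -2
  2·M_1 + 8·M_2 + 2·M_3 = 6(Δ_2 - Δ_1) = -9
Natural end conditions: M_0 = M_3 = 0.
Forward elimination and back-substitution give M_0 = 0, M_1 = 1/38, M_2 = -43/38, M_3 = 0.

0.0263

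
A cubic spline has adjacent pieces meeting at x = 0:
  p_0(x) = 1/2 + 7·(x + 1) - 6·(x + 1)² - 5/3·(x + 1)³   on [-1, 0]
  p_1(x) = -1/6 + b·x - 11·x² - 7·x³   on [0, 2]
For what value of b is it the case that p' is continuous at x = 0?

-10

p_0'(x) = 7 - 12·(x + 1) - 5·(x + 1)², so p_0'(0) = -10. On the right, p_1'(0) = b, so b = -10.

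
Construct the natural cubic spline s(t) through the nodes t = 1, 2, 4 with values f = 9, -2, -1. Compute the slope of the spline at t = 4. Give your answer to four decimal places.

With M_i denoting the second derivative at x_i, h_i = 1, 2, and Δ_i = (y_(i+1) − y_i)/h_i = -11, 1/2:
  1·M_0 + 6·M_1 + 2·M_2 = 6(Δ_1 - Δ_0) = 69
Natural end conditions: M_0 = M_2 = 0.
Solving: M_0 = 0, M_1 = 23/2, M_2 = 0.
On [2, 4], s'(t) = b_1 + 2c_1·(t - 2) + 3d_1·(t - 2)² with b_1 = Δ_1 - h_1(2M_1 + M_2)/6 = -43/6, c_1 = M_1/2 = 23/4, d_1 = (M_2 - M_1)/(6h_1) = -23/24. So s'(4) = 13/3.

4.3333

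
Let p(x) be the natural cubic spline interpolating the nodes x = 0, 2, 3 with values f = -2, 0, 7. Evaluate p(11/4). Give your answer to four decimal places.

5.0156

With m_i denoting the second derivative at x_i, h_i = 2, 1, and Δ_i = (y_(i+1) − y_i)/h_i = 1, 7:
  2·m_0 + 6·m_1 + 1·m_2 = 6(Δ_1 - Δ_0) = 36
Natural end conditions: m_0 = m_2 = 0.
Solving the tridiagonal system: m_0 = 0, m_1 = 6, m_2 = 0.
On [2, 3], p(x) = 0 + 5·(x - 2) + 3·(x - 2)² - 1·(x - 2)³.
With (x - 2) = 3/4: p(11/4) = 321/64.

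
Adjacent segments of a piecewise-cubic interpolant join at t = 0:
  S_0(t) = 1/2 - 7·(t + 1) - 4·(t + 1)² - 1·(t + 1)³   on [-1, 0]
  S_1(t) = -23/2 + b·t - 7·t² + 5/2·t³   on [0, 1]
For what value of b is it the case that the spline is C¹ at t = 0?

S_0'(t) = -7 - 8·(t + 1) - 3·(t + 1)², so S_0'(0) = -18. On the right, S_1'(0) = b, so b = -18.

-18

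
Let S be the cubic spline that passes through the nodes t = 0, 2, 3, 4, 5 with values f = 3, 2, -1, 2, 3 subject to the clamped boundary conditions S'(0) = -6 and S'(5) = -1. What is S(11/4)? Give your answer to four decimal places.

-0.5910

Write σ_i for S''(x_i). With h_i = 2, 1, 1, 1 and divided differences Δ_i = -1/2, -3, 3, 1, the continuity of S' gives the tridiagonal system
  2·σ_0 + 6·σ_1 + 1·σ_2 = 6(Δ_1 - Δ_0) = -15
  1·σ_1 + 4·σ_2 + 1·σ_3 = 6(Δ_2 - Δ_1) = 36
  1·σ_2 + 4·σ_3 + 1·σ_4 = 6(Δ_3 - Δ_2) = -12
Clamped end conditions give two more equations: 2h_0·σ_0 + h_0·σ_1 = 6(Δ_0 - S'(0)) = 33 and h_3·σ_3 + 2h_3·σ_4 = 6(S'(5) - Δ_3) = -12.
Solving: σ_0 = 2075/164, σ_1 = -361/41, σ_2 = 1027/82, σ_3 = -217/41, σ_4 = -275/82.
On [2, 3], S(t) = 2 - 353/164·(t - 2) - 361/82·(t - 2)² + 583/164·(t - 2)³.
With (t - 2) = 3/4: S(11/4) = -6203/10496.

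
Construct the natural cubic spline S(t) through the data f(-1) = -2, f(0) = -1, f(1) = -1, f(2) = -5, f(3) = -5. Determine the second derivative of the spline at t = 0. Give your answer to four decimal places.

Let m_i = S''(x_i). Step sizes h_i = 1, 1, 1, 1; slopes of the chords Δ_i = (y_(i+1) - y_i)/h_i = 1, 0, -4, 0.
  1·m_0 + 4·m_1 + 1·m_2 = 6(Δ_1 - Δ_0) = -6
  1·m_1 + 4·m_2 + 1·m_3 = 6(Δ_2 - Δ_1) = -24
  1·m_2 + 4·m_3 + 1·m_4 = 6(Δ_3 - Δ_2) = 24
Natural end conditions: m_0 = m_4 = 0.
Hence m_0 = 0, m_1 = 15/28, m_2 = -57/7, m_3 = 225/28, m_4 = 0.

0.5357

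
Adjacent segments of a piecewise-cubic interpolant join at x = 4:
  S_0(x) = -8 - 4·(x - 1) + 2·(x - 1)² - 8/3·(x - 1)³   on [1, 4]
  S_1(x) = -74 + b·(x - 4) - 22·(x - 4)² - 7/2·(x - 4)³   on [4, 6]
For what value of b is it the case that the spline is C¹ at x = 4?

-64

S_0'(x) = -4 + 4·(x - 1) - 8·(x - 1)², so S_0'(4) = -64. On the right, S_1'(4) = b, so b = -64.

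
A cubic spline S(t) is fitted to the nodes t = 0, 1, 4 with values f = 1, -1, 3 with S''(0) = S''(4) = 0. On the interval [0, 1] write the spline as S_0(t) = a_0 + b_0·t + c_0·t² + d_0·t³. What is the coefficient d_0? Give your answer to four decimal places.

0.4167

With M_i denoting the second derivative at x_i, h_i = 1, 3, and Δ_i = (y_(i+1) − y_i)/h_i = -2, 4/3:
  1·M_0 + 8·M_1 + 3·M_2 = 6(Δ_1 - Δ_0) = 20
Natural end conditions: M_0 = M_2 = 0.
Solving: M_0 = 0, M_1 = 5/2, M_2 = 0.
On [0, 1], with S_0(t) = a_0 + b_0·t + c_0·t² + d_0·t³: c_0 = M_0/2 = 0, d_0 = (M_1 - M_0)/(6h_0) = 5/12, b_0 = Δ_0 - h_0(2M_0 + M_1)/6 = -29/12.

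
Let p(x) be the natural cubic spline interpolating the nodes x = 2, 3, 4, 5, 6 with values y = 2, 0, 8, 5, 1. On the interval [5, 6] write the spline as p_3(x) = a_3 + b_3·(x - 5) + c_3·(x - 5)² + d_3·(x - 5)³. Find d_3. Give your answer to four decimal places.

-0.6964

Write M_i for p''(x_i). With h_i = 1, 1, 1, 1 and divided differences Δ_i = -2, 8, -3, -4, the continuity of p' gives the tridiagonal system
  1·M_0 + 4·M_1 + 1·M_2 = 6(Δ_1 - Δ_0) = 60
  1·M_1 + 4·M_2 + 1·M_3 = 6(Δ_2 - Δ_1) = -66
  1·M_2 + 4·M_3 + 1·M_4 = 6(Δ_3 - Δ_2) = -6
Natural end conditions: M_0 = M_4 = 0.
Hence M_0 = 0, M_1 = 579/28, M_2 = -159/7, M_3 = 117/28, M_4 = 0.
On [5, 6], with p_3(x) = a_3 + b_3·(x - 5) + c_3·(x - 5)² + d_3·(x - 5)³: c_3 = M_3/2 = 117/56, d_3 = (M_4 - M_3)/(6h_3) = -39/56, b_3 = Δ_3 - h_3(2M_3 + M_4)/6 = -151/28.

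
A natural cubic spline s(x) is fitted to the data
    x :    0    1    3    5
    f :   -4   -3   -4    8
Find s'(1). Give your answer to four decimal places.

-0.1364

With M_i denoting the second derivative at x_i, h_i = 1, 2, 2, and Δ_i = (y_(i+1) − y_i)/h_i = 1, -1/2, 6:
  1·M_0 + 6·M_1 + 2·M_2 = 6(Δ_1 - Δ_0) = -9
  2·M_1 + 8·M_2 + 2·M_3 = 6(Δ_2 - Δ_1) = 39
Natural end conditions: M_0 = M_3 = 0.
Solving: M_0 = 0, M_1 = -75/22, M_2 = 63/11, M_3 = 0.
On [1, 3], s'(x) = b_1 + 2c_1·(x - 1) + 3d_1·(x - 1)² with b_1 = Δ_1 - h_1(2M_1 + M_2)/6 = -3/22, c_1 = M_1/2 = -75/44, d_1 = (M_2 - M_1)/(6h_1) = 67/88. So s'(1) = -3/22.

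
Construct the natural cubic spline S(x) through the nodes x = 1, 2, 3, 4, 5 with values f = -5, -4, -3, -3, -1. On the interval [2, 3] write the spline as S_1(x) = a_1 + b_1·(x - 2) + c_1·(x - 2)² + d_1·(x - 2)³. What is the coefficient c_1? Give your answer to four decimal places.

0.3214

Write σ_i for S''(x_i). With h_i = 1, 1, 1, 1 and divided differences Δ_i = 1, 1, 0, 2, the continuity of S' gives the tridiagonal system
  1·σ_0 + 4·σ_1 + 1·σ_2 = 6(Δ_1 - Δ_0) = 0
  1·σ_1 + 4·σ_2 + 1·σ_3 = 6(Δ_2 - Δ_1) = -6
  1·σ_2 + 4·σ_3 + 1·σ_4 = 6(Δ_3 - Δ_2) = 12
Natural end conditions: σ_0 = σ_4 = 0.
Solving: σ_0 = 0, σ_1 = 9/14, σ_2 = -18/7, σ_3 = 51/14, σ_4 = 0.
On [2, 3], with S_1(x) = a_1 + b_1·(x - 2) + c_1·(x - 2)² + d_1·(x - 2)³: c_1 = σ_1/2 = 9/28, d_1 = (σ_2 - σ_1)/(6h_1) = -15/28, b_1 = Δ_1 - h_1(2σ_1 + σ_2)/6 = 17/14.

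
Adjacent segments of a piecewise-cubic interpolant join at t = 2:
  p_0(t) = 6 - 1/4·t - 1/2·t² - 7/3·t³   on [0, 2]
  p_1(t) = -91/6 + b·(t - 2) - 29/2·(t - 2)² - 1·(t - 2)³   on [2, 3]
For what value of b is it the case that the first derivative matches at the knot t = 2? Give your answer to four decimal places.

-30.2500

p_0'(t) = -1/4 - 1·t - 7·t², so p_0'(2) = -121/4. On the right, p_1'(2) = b, so b = -121/4.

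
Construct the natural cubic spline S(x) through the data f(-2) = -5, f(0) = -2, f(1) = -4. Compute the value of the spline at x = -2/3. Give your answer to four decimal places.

-2.1358

With m_i denoting the second derivative at x_i, h_i = 2, 1, and Δ_i = (y_(i+1) − y_i)/h_i = 3/2, -2:
  2·m_0 + 6·m_1 + 1·m_2 = 6(Δ_1 - Δ_0) = -21
Natural end conditions: m_0 = m_2 = 0.
Hence m_0 = 0, m_1 = -7/2, m_2 = 0.
On [-2, 0], S(x) = -5 + 8/3·(x + 2) + 0·(x + 2)² - 7/24·(x + 2)³.
With (x + 2) = 4/3: S(-2/3) = -173/81.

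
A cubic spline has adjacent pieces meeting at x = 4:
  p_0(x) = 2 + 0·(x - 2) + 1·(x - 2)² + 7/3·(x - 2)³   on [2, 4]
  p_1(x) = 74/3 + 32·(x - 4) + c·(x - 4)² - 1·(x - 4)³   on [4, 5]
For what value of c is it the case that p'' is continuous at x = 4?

p_0''(x) = 2 + 14·(x - 2), so p_0''(4) = 30. On the right, p_1''(4) = 2c, so c = 15.

15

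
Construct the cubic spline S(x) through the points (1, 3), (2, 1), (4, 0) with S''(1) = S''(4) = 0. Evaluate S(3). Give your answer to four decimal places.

Let m_i = S''(x_i). Step sizes h_i = 1, 2; slopes of the chords Δ_i = (y_(i+1) - y_i)/h_i = -2, -1/2.
  1·m_0 + 6·m_1 + 2·m_2 = 6(Δ_1 - Δ_0) = 9
Natural end conditions: m_0 = m_2 = 0.
Forward elimination and back-substitution give m_0 = 0, m_1 = 3/2, m_2 = 0.
On [2, 4], S(x) = 1 - 3/2·(x - 2) + 3/4·(x - 2)² - 1/8·(x - 2)³.
With (x - 2) = 1: S(3) = 1/8.

0.1250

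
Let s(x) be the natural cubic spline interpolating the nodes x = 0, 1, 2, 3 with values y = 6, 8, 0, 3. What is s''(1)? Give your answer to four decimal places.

Let σ_i = s''(x_i). Step sizes h_i = 1, 1, 1; slopes of the chords Δ_i = (y_(i+1) - y_i)/h_i = 2, -8, 3.
  1·σ_0 + 4·σ_1 + 1·σ_2 = 6(Δ_1 - Δ_0) = -60
  1·σ_1 + 4·σ_2 + 1·σ_3 = 6(Δ_2 - Δ_1) = 66
Natural end conditions: σ_0 = σ_3 = 0.
Hence σ_0 = 0, σ_1 = -102/5, σ_2 = 108/5, σ_3 = 0.

-20.4000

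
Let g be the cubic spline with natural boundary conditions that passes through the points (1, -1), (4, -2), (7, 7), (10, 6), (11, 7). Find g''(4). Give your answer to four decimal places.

Put m_i = g'' at the i-th knot. Here h = (3, 3, 3, 1) and Δ = (-1/3, 3, -1/3, 1), so the interior equations h_(i-1)·m_(i-1) + 2(h_(i-1)+h_i)·m_i + h_i·m_(i+1) = 6(Δ_i − Δ_(i-1)) read
  3·m_0 + 12·m_1 + 3·m_2 = 6(Δ_1 - Δ_0) = 20
  3·m_1 + 12·m_2 + 3·m_3 = 6(Δ_2 - Δ_1) = -20
  3·m_2 + 8·m_3 + 1·m_4 = 6(Δ_3 - Δ_2) = 8
Natural end conditions: m_0 = m_4 = 0.
Solving the tridiagonal system: m_0 = 0, m_1 = 191/81, m_2 = -224/81, m_3 = 55/27, m_4 = 0.

2.3580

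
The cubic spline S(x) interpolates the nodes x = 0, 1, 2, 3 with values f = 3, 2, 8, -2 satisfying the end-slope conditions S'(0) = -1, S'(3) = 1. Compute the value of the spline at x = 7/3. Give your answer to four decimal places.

Let M_i = S''(x_i). Step sizes h_i = 1, 1, 1; slopes of the chords Δ_i = (y_(i+1) - y_i)/h_i = -1, 6, -10.
  1·M_0 + 4·M_1 + 1·M_2 = 6(Δ_1 - Δ_0) = 42
  1·M_1 + 4·M_2 + 1·M_3 = 6(Δ_2 - Δ_1) = -96
Clamped end conditions give two more equations: 2h_0·M_0 + h_0·M_1 = 6(Δ_0 - S'(0)) = 0 and h_2·M_2 + 2h_2·M_3 = 6(S'(3) - Δ_2) = 66.
Solving: M_0 = -184/15, M_1 = 368/15, M_2 = -658/15, M_3 = 824/15.
On [2, 3], S(x) = 8 - 68/15·(x - 2) - 329/15·(x - 2)² + 247/15·(x - 2)³.
With (x - 2) = 1/3: S(7/3) = 1888/405.

4.6617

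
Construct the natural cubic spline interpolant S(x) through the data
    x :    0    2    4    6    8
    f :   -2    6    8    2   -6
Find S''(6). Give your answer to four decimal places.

Let m_i = S''(x_i). Step sizes h_i = 2, 2, 2, 2; slopes of the chords Δ_i = (y_(i+1) - y_i)/h_i = 4, 1, -3, -4.
  2·m_0 + 8·m_1 + 2·m_2 = 6(Δ_1 - Δ_0) = -18
  2·m_1 + 8·m_2 + 2·m_3 = 6(Δ_2 - Δ_1) = -24
  2·m_2 + 8·m_3 + 2·m_4 = 6(Δ_3 - Δ_2) = -6
Natural end conditions: m_0 = m_4 = 0.
Solving the tridiagonal system: m_0 = 0, m_1 = -45/28, m_2 = -18/7, m_3 = -3/28, m_4 = 0.

-0.1071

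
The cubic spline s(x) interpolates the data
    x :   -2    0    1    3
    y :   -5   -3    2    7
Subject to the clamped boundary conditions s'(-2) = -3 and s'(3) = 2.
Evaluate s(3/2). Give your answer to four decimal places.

With σ_i denoting the second derivative at x_i, h_i = 2, 1, 2, and Δ_i = (y_(i+1) − y_i)/h_i = 1, 5, 5/2:
  2·σ_0 + 6·σ_1 + 1·σ_2 = 6(Δ_1 - Δ_0) = 24
  1·σ_1 + 6·σ_2 + 2·σ_3 = 6(Δ_2 - Δ_1) = -15
Clamped end conditions give two more equations: 2h_0·σ_0 + h_0·σ_1 = 6(Δ_0 - s'(-2)) = 24 and h_2·σ_2 + 2h_2·σ_3 = 6(s'(3) - Δ_2) = -3.
Solving: σ_0 = 143/32, σ_1 = 49/16, σ_2 = -53/16, σ_3 = 29/32.
On [1, 3], s(x) = 2 + 141/32·(x - 1) - 53/32·(x - 1)² + 45/128·(x - 1)³.
With (x - 1) = 1/2: s(3/2) = 3925/1024.

3.8330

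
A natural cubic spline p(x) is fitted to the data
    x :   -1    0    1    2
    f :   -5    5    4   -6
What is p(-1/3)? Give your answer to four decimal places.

2.5309

With M_i denoting the second derivative at x_i, h_i = 1, 1, 1, and Δ_i = (y_(i+1) − y_i)/h_i = 10, -1, -10:
  1·M_0 + 4·M_1 + 1·M_2 = 6(Δ_1 - Δ_0) = -66
  1·M_1 + 4·M_2 + 1·M_3 = 6(Δ_2 - Δ_1) = -54
Natural end conditions: M_0 = M_3 = 0.
Forward elimination and back-substitution give M_0 = 0, M_1 = -14, M_2 = -10, M_3 = 0.
On [-1, 0], p(x) = -5 + 37/3·(x + 1) + 0·(x + 1)² - 7/3·(x + 1)³.
With (x + 1) = 2/3: p(-1/3) = 205/81.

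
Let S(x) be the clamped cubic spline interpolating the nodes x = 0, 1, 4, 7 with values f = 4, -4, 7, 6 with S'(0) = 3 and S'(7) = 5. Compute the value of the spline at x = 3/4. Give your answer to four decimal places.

Let M_i = S''(x_i). Step sizes h_i = 1, 3, 3; slopes of the chords Δ_i = (y_(i+1) - y_i)/h_i = -8, 11/3, -1/3.
  1·M_0 + 8·M_1 + 3·M_2 = 6(Δ_1 - Δ_0) = 70
  3·M_1 + 12·M_2 + 3·M_3 = 6(Δ_2 - Δ_1) = -24
Clamped end conditions give two more equations: 2h_0·M_0 + h_0·M_1 = 6(Δ_0 - S'(0)) = -66 and h_2·M_2 + 2h_2·M_3 = 6(S'(7) - Δ_2) = 32.
Solving the tridiagonal system: M_0 = -1290/31, M_1 = 534/31, M_2 = -812/93, M_3 = 902/93.
On [0, 1], S(x) = 4 + 3·x - 645/31·x² + 304/31·x³.
With x = 3/4: S(3/4) = -653/496.

-1.3165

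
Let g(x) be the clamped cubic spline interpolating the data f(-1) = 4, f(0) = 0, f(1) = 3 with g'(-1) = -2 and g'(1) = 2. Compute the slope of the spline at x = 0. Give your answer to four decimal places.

-0.7500

With M_i denoting the second derivative at x_i, h_i = 1, 1, and Δ_i = (y_(i+1) − y_i)/h_i = -4, 3:
  1·M_0 + 4·M_1 + 1·M_2 = 6(Δ_1 - Δ_0) = 42
Clamped end conditions give two more equations: 2h_0·M_0 + h_0·M_1 = 6(Δ_0 - g'(-1)) = -12 and h_1·M_1 + 2h_1·M_2 = 6(g'(1) - Δ_1) = -6.
Solving: M_0 = -29/2, M_1 = 17, M_2 = -23/2.
On [0, 1], g'(x) = b_1 + 2c_1·x + 3d_1·x² with b_1 = Δ_1 - h_1(2M_1 + M_2)/6 = -3/4, c_1 = M_1/2 = 17/2, d_1 = (M_2 - M_1)/(6h_1) = -19/4. So g'(0) = -3/4.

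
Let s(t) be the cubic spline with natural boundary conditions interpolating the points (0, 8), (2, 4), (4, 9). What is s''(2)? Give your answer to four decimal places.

3.3750

Let M_i = s''(x_i). Step sizes h_i = 2, 2; slopes of the chords Δ_i = (y_(i+1) - y_i)/h_i = -2, 5/2.
  2·M_0 + 8·M_1 + 2·M_2 = 6(Δ_1 - Δ_0) = 27
Natural end conditions: M_0 = M_2 = 0.
Forward elimination and back-substitution give M_0 = 0, M_1 = 27/8, M_2 = 0.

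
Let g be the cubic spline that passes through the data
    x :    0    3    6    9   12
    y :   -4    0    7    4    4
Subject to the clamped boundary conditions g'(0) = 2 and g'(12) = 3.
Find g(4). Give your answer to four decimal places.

With m_i denoting the second derivative at x_i, h_i = 3, 3, 3, 3, and Δ_i = (y_(i+1) − y_i)/h_i = 4/3, 7/3, -1, 0:
  3·m_0 + 12·m_1 + 3·m_2 = 6(Δ_1 - Δ_0) = 6
  3·m_1 + 12·m_2 + 3·m_3 = 6(Δ_2 - Δ_1) = -20
  3·m_2 + 12·m_3 + 3·m_4 = 6(Δ_3 - Δ_2) = 6
Clamped end conditions give two more equations: 2h_0·m_0 + h_0·m_1 = 6(Δ_0 - g'(0)) = -4 and h_3·m_3 + 2h_3·m_4 = 6(g'(12) - Δ_3) = 18.
Solving the tridiagonal system: m_0 = -113/84, m_1 = 19/14, m_2 = -25/12, m_3 = 13/42, m_4 = 239/84.
On [3, 6], g(x) = 0 + 113/56·(x - 3) + 19/28·(x - 3)² - 289/1512·(x - 3)³.
With (x - 3) = 1: g(4) = 947/378.

2.5053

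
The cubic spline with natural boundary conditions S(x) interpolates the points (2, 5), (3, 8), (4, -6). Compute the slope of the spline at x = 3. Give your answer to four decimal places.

-5.5000

With M_i denoting the second derivative at x_i, h_i = 1, 1, and Δ_i = (y_(i+1) − y_i)/h_i = 3, -14:
  1·M_0 + 4·M_1 + 1·M_2 = 6(Δ_1 - Δ_0) = -102
Natural end conditions: M_0 = M_2 = 0.
Forward elimination and back-substitution give M_0 = 0, M_1 = -51/2, M_2 = 0.
On [3, 4], S'(x) = b_1 + 2c_1·(x - 3) + 3d_1·(x - 3)² with b_1 = Δ_1 - h_1(2M_1 + M_2)/6 = -11/2, c_1 = M_1/2 = -51/4, d_1 = (M_2 - M_1)/(6h_1) = 17/4. So S'(3) = -11/2.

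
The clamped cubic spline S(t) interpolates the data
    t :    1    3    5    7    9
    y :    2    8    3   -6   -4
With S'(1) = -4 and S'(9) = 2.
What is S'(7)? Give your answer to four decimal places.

-1.7500

Write σ_i for S''(x_i). With h_i = 2, 2, 2, 2 and divided differences Δ_i = 3, -5/2, -9/2, 1, the continuity of S' gives the tridiagonal system
  2·σ_0 + 8·σ_1 + 2·σ_2 = 6(Δ_1 - Δ_0) = -33
  2·σ_1 + 8·σ_2 + 2·σ_3 = 6(Δ_2 - Δ_1) = -12
  2·σ_2 + 8·σ_3 + 2·σ_4 = 6(Δ_3 - Δ_2) = 33
Clamped end conditions give two more equations: 2h_0·σ_0 + h_0·σ_1 = 6(Δ_0 - S'(1)) = 42 and h_3·σ_3 + 2h_3·σ_4 = 6(S'(9) - Δ_3) = 6.
Forward elimination and back-substitution give σ_0 = 57/4, σ_1 = -15/2, σ_2 = -3/4, σ_3 = 9/2, σ_4 = -3/4.
On [7, 9], S'(t) = b_3 + 2c_3·(t - 7) + 3d_3·(t - 7)² with b_3 = Δ_3 - h_3(2σ_3 + σ_4)/6 = -7/4, c_3 = σ_3/2 = 9/4, d_3 = (σ_4 - σ_3)/(6h_3) = -7/16. So S'(7) = -7/4.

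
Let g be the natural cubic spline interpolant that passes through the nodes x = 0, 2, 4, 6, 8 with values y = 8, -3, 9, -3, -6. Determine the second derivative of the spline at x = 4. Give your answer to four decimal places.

Put M_i = g'' at the i-th knot. Here h = (2, 2, 2, 2) and Δ = (-11/2, 6, -6, -3/2), so the interior equations h_(i-1)·M_(i-1) + 2(h_(i-1)+h_i)·M_i + h_i·M_(i+1) = 6(Δ_i − Δ_(i-1)) read
  2·M_0 + 8·M_1 + 2·M_2 = 6(Δ_1 - Δ_0) = 69
  2·M_1 + 8·M_2 + 2·M_3 = 6(Δ_2 - Δ_1) = -72
  2·M_2 + 8·M_3 + 2·M_4 = 6(Δ_3 - Δ_2) = 27
Natural end conditions: M_0 = M_4 = 0.
Forward elimination and back-substitution give M_0 = 0, M_1 = 675/56, M_2 = -96/7, M_3 = 381/56, M_4 = 0.

-13.7143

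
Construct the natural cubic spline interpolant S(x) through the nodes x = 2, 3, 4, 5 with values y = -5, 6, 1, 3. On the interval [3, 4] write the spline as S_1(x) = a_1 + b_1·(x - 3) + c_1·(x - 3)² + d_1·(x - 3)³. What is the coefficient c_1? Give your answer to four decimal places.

-14.2000

Write M_i for S''(x_i). With h_i = 1, 1, 1 and divided differences Δ_i = 11, -5, 2, the continuity of S' gives the tridiagonal system
  1·M_0 + 4·M_1 + 1·M_2 = 6(Δ_1 - Δ_0) = -96
  1·M_1 + 4·M_2 + 1·M_3 = 6(Δ_2 - Δ_1) = 42
Natural end conditions: M_0 = M_3 = 0.
Forward elimination and back-substitution give M_0 = 0, M_1 = -142/5, M_2 = 88/5, M_3 = 0.
On [3, 4], with S_1(x) = a_1 + b_1·(x - 3) + c_1·(x - 3)² + d_1·(x - 3)³: c_1 = M_1/2 = -71/5, d_1 = (M_2 - M_1)/(6h_1) = 23/3, b_1 = Δ_1 - h_1(2M_1 + M_2)/6 = 23/15.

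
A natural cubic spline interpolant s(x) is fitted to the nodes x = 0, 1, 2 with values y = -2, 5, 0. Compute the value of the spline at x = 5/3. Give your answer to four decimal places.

2.5556

With m_i denoting the second derivative at x_i, h_i = 1, 1, and Δ_i = (y_(i+1) − y_i)/h_i = 7, -5:
  1·m_0 + 4·m_1 + 1·m_2 = 6(Δ_1 - Δ_0) = -72
Natural end conditions: m_0 = m_2 = 0.
Hence m_0 = 0, m_1 = -18, m_2 = 0.
On [1, 2], s(x) = 5 + 1·(x - 1) - 9·(x - 1)² + 3·(x - 1)³.
With (x - 1) = 2/3: s(5/3) = 23/9.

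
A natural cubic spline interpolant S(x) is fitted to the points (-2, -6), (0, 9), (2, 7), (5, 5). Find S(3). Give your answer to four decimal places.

5.4708

Let m_i = S''(x_i). Step sizes h_i = 2, 2, 3; slopes of the chords Δ_i = (y_(i+1) - y_i)/h_i = 15/2, -1, -2/3.
  2·m_0 + 8·m_1 + 2·m_2 = 6(Δ_1 - Δ_0) = -51
  2·m_1 + 10·m_2 + 3·m_3 = 6(Δ_2 - Δ_1) = 2
Natural end conditions: m_0 = m_3 = 0.
Solving: m_0 = 0, m_1 = -257/38, m_2 = 59/38, m_3 = 0.
On [2, 5], S(x) = 7 - 253/114·(x - 2) + 59/76·(x - 2)² - 59/684·(x - 2)³.
With (x - 2) = 1: S(3) = 1871/342.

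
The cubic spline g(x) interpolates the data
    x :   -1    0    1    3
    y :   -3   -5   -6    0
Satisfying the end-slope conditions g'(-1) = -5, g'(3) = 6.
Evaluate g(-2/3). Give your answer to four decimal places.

-4.1886

With σ_i denoting the second derivative at x_i, h_i = 1, 1, 2, and Δ_i = (y_(i+1) − y_i)/h_i = -2, -1, 3:
  1·σ_0 + 4·σ_1 + 1·σ_2 = 6(Δ_1 - Δ_0) = 6
  1·σ_1 + 6·σ_2 + 2·σ_3 = 6(Δ_2 - Δ_1) = 24
Clamped end conditions give two more equations: 2h_0·σ_0 + h_0·σ_1 = 6(Δ_0 - g'(-1)) = 18 and h_2·σ_2 + 2h_2·σ_3 = 6(g'(3) - Δ_2) = 18.
Solving the tridiagonal system: σ_0 = 109/11, σ_1 = -20/11, σ_2 = 37/11, σ_3 = 31/11.
On [-1, 0], g(x) = -3 - 5·(x + 1) + 109/22·(x + 1)² - 43/22·(x + 1)³.
With (x + 1) = 1/3: g(-2/3) = -1244/297.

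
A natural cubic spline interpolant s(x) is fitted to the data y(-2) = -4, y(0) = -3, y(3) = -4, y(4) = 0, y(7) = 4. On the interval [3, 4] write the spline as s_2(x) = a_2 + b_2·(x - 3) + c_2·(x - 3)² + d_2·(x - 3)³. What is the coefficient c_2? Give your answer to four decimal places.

With M_i denoting the second derivative at x_i, h_i = 2, 3, 1, 3, and Δ_i = (y_(i+1) − y_i)/h_i = 1/2, -1/3, 4, 4/3:
  2·M_0 + 10·M_1 + 3·M_2 = 6(Δ_1 - Δ_0) = -5
  3·M_1 + 8·M_2 + 1·M_3 = 6(Δ_2 - Δ_1) = 26
  1·M_2 + 8·M_3 + 3·M_4 = 6(Δ_3 - Δ_2) = -16
Natural end conditions: M_0 = M_4 = 0.
Solving the tridiagonal system: M_0 = 0, M_1 = -329/186, M_2 = 1180/279, M_3 = -1411/558, M_4 = 0.
On [3, 4], with s_2(x) = a_2 + b_2·(x - 3) + c_2·(x - 3)² + d_2·(x - 3)³: c_2 = M_2/2 = 590/279, d_2 = (M_3 - M_2)/(6h_2) = -419/372, b_2 = Δ_2 - h_2(2M_2 + M_3)/6 = 3361/1116.

2.1147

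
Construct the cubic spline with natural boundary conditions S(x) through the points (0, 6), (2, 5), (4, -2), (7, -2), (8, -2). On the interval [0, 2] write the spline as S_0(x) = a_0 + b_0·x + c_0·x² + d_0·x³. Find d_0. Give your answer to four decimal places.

With M_i denoting the second derivative at x_i, h_i = 2, 2, 3, 1, and Δ_i = (y_(i+1) − y_i)/h_i = -1/2, -7/2, 0, 0:
  2·M_0 + 8·M_1 + 2·M_2 = 6(Δ_1 - Δ_0) = -18
  2·M_1 + 10·M_2 + 3·M_3 = 6(Δ_2 - Δ_1) = 21
  3·M_2 + 8·M_3 + 1·M_4 = 6(Δ_3 - Δ_2) = 0
Natural end conditions: M_0 = M_4 = 0.
Hence M_0 = 0, M_1 = -807/268, M_2 = 204/67, M_3 = -153/134, M_4 = 0.
On [0, 2], with S_0(x) = a_0 + b_0·x + c_0·x² + d_0·x³: c_0 = M_0/2 = 0, d_0 = (M_1 - M_0)/(6h_0) = -269/1072, b_0 = Δ_0 - h_0(2M_0 + M_1)/6 = 135/268.

-0.2509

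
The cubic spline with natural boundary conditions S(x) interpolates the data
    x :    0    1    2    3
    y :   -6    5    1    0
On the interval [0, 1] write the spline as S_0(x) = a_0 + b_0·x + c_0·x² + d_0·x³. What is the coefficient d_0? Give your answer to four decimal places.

Put M_i = S'' at the i-th knot. Here h = (1, 1, 1) and Δ = (11, -4, -1), so the interior equations h_(i-1)·M_(i-1) + 2(h_(i-1)+h_i)·M_i + h_i·M_(i+1) = 6(Δ_i − Δ_(i-1)) read
  1·M_0 + 4·M_1 + 1·M_2 = 6(Δ_1 - Δ_0) = -90
  1·M_1 + 4·M_2 + 1·M_3 = 6(Δ_2 - Δ_1) = 18
Natural end conditions: M_0 = M_3 = 0.
Solving: M_0 = 0, M_1 = -126/5, M_2 = 54/5, M_3 = 0.
On [0, 1], with S_0(x) = a_0 + b_0·x + c_0·x² + d_0·x³: c_0 = M_0/2 = 0, d_0 = (M_1 - M_0)/(6h_0) = -21/5, b_0 = Δ_0 - h_0(2M_0 + M_1)/6 = 76/5.

-4.2000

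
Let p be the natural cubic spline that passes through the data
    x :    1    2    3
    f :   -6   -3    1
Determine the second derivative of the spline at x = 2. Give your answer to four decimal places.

1.5000

Put M_i = p'' at the i-th knot. Here h = (1, 1) and Δ = (3, 4), so the interior equations h_(i-1)·M_(i-1) + 2(h_(i-1)+h_i)·M_i + h_i·M_(i+1) = 6(Δ_i − Δ_(i-1)) read
  1·M_0 + 4·M_1 + 1·M_2 = 6(Δ_1 - Δ_0) = 6
Natural end conditions: M_0 = M_2 = 0.
Hence M_0 = 0, M_1 = 3/2, M_2 = 0.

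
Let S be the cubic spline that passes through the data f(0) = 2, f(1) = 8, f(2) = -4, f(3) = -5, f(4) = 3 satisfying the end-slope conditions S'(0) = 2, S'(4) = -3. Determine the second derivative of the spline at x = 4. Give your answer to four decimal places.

Write σ_i for S''(x_i). With h_i = 1, 1, 1, 1 and divided differences Δ_i = 6, -12, -1, 8, the continuity of S' gives the tridiagonal system
  1·σ_0 + 4·σ_1 + 1·σ_2 = 6(Δ_1 - Δ_0) = -108
  1·σ_1 + 4·σ_2 + 1·σ_3 = 6(Δ_2 - Δ_1) = 66
  1·σ_2 + 4·σ_3 + 1·σ_4 = 6(Δ_3 - Δ_2) = 54
Clamped end conditions give two more equations: 2h_0·σ_0 + h_0·σ_1 = 6(Δ_0 - S'(0)) = 24 and h_3·σ_3 + 2h_3·σ_4 = 6(S'(4) - Δ_3) = -66.
Hence σ_0 = 226/7, σ_1 = -284/7, σ_2 = 22, σ_3 = 130/7, σ_4 = -296/7.

-42.2857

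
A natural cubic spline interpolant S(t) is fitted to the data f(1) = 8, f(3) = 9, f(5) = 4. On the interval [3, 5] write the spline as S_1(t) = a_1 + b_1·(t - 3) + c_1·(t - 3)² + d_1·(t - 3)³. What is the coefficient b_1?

Write σ_i for S''(x_i). With h_i = 2, 2 and divided differences Δ_i = 1/2, -5/2, the continuity of S' gives the tridiagonal system
  2·σ_0 + 8·σ_1 + 2·σ_2 = 6(Δ_1 - Δ_0) = -18
Natural end conditions: σ_0 = σ_2 = 0.
Solving: σ_0 = 0, σ_1 = -9/4, σ_2 = 0.
On [3, 5], with S_1(t) = a_1 + b_1·(t - 3) + c_1·(t - 3)² + d_1·(t - 3)³: c_1 = σ_1/2 = -9/8, d_1 = (σ_2 - σ_1)/(6h_1) = 3/16, b_1 = Δ_1 - h_1(2σ_1 + σ_2)/6 = -1.

-1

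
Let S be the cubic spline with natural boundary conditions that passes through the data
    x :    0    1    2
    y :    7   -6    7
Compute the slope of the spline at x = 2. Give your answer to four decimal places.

19.5000

Let M_i = S''(x_i). Step sizes h_i = 1, 1; slopes of the chords Δ_i = (y_(i+1) - y_i)/h_i = -13, 13.
  1·M_0 + 4·M_1 + 1·M_2 = 6(Δ_1 - Δ_0) = 156
Natural end conditions: M_0 = M_2 = 0.
Hence M_0 = 0, M_1 = 39, M_2 = 0.
On [1, 2], S'(x) = b_1 + 2c_1·(x - 1) + 3d_1·(x - 1)² with b_1 = Δ_1 - h_1(2M_1 + M_2)/6 = 0, c_1 = M_1/2 = 39/2, d_1 = (M_2 - M_1)/(6h_1) = -13/2. So S'(2) = 39/2.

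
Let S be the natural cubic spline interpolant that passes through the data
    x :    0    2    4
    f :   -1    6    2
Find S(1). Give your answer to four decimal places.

3.5313

Write M_i for S''(x_i). With h_i = 2, 2 and divided differences Δ_i = 7/2, -2, the continuity of S' gives the tridiagonal system
  2·M_0 + 8·M_1 + 2·M_2 = 6(Δ_1 - Δ_0) = -33
Natural end conditions: M_0 = M_2 = 0.
Hence M_0 = 0, M_1 = -33/8, M_2 = 0.
On [0, 2], S(x) = -1 + 39/8·x + 0·x² - 11/32·x³.
With x = 1: S(1) = 113/32.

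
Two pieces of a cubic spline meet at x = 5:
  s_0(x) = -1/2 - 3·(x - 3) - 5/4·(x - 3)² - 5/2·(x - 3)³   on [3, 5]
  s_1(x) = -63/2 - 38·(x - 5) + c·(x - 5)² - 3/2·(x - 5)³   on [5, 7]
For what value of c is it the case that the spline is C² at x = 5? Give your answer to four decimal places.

s_0''(x) = -5/2 - 15·(x - 3), so s_0''(5) = -65/2. On the right, s_1''(5) = 2c, so c = -65/4.

-16.2500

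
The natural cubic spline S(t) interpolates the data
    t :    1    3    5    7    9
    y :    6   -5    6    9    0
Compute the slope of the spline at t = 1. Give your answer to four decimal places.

With M_i denoting the second derivative at x_i, h_i = 2, 2, 2, 2, and Δ_i = (y_(i+1) − y_i)/h_i = -11/2, 11/2, 3/2, -9/2:
  2·M_0 + 8·M_1 + 2·M_2 = 6(Δ_1 - Δ_0) = 66
  2·M_1 + 8·M_2 + 2·M_3 = 6(Δ_2 - Δ_1) = -24
  2·M_2 + 8·M_3 + 2·M_4 = 6(Δ_3 - Δ_2) = -36
Natural end conditions: M_0 = M_4 = 0.
Solving the tridiagonal system: M_0 = 0, M_1 = 75/8, M_2 = -9/2, M_3 = -27/8, M_4 = 0.
On [1, 3], S'(t) = b_0 + 2c_0·(t - 1) + 3d_0·(t - 1)² with b_0 = Δ_0 - h_0(2M_0 + M_1)/6 = -69/8, c_0 = M_0/2 = 0, d_0 = (M_1 - M_0)/(6h_0) = 25/32. So S'(1) = -69/8.

-8.6250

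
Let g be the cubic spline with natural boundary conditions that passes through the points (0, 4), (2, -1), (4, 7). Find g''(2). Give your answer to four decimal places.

With M_i denoting the second derivative at x_i, h_i = 2, 2, and Δ_i = (y_(i+1) − y_i)/h_i = -5/2, 4:
  2·M_0 + 8·M_1 + 2·M_2 = 6(Δ_1 - Δ_0) = 39
Natural end conditions: M_0 = M_2 = 0.
Hence M_0 = 0, M_1 = 39/8, M_2 = 0.

4.8750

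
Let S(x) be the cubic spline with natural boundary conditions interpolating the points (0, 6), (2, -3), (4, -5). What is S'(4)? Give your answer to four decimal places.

Put M_i = S'' at the i-th knot. Here h = (2, 2) and Δ = (-9/2, -1), so the interior equations h_(i-1)·M_(i-1) + 2(h_(i-1)+h_i)·M_i + h_i·M_(i+1) = 6(Δ_i − Δ_(i-1)) read
  2·M_0 + 8·M_1 + 2·M_2 = 6(Δ_1 - Δ_0) = 21
Natural end conditions: M_0 = M_2 = 0.
Solving: M_0 = 0, M_1 = 21/8, M_2 = 0.
On [2, 4], S'(x) = b_1 + 2c_1·(x - 2) + 3d_1·(x - 2)² with b_1 = Δ_1 - h_1(2M_1 + M_2)/6 = -11/4, c_1 = M_1/2 = 21/16, d_1 = (M_2 - M_1)/(6h_1) = -7/32. So S'(4) = -1/8.

-0.1250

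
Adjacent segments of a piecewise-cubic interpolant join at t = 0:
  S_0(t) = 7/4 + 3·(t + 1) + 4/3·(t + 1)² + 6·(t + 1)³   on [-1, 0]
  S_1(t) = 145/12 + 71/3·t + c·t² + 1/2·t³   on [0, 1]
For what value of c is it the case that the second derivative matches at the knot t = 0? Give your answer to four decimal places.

S_0''(t) = 8/3 + 36·(t + 1), so S_0''(0) = 116/3. On the right, S_1''(0) = 2c, so c = 58/3.

19.3333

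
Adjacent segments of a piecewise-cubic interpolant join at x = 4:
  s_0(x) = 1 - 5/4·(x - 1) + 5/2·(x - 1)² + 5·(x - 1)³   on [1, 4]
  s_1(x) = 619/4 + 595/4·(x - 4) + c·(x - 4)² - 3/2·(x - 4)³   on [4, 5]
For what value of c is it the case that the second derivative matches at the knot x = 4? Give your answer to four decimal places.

47.5000

s_0''(x) = 5 + 30·(x - 1), so s_0''(4) = 95. On the right, s_1''(4) = 2c, so c = 95/2.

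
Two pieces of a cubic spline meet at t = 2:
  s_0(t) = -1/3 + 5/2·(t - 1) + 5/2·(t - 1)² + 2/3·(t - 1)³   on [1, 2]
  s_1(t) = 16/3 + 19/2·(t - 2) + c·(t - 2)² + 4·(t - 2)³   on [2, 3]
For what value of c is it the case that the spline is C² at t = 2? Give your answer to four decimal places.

s_0''(t) = 5 + 4·(t - 1), so s_0''(2) = 9. On the right, s_1''(2) = 2c, so c = 9/2.

4.5000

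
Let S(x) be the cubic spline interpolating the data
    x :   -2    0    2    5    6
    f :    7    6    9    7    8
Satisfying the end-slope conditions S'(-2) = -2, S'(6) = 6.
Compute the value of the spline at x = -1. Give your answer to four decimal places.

5.7465

Let σ_i = S''(x_i). Step sizes h_i = 2, 2, 3, 1; slopes of the chords Δ_i = (y_(i+1) - y_i)/h_i = -1/2, 3/2, -2/3, 1.
  2·σ_0 + 8·σ_1 + 2·σ_2 = 6(Δ_1 - Δ_0) = 12
  2·σ_1 + 10·σ_2 + 3·σ_3 = 6(Δ_2 - Δ_1) = -13
  3·σ_2 + 8·σ_3 + 1·σ_4 = 6(Δ_3 - Δ_2) = 10
Clamped end conditions give two more equations: 2h_0·σ_0 + h_0·σ_1 = 6(Δ_0 - S'(-2)) = 9 and h_3·σ_3 + 2h_3·σ_4 = 6(S'(6) - Δ_3) = 30.
Forward elimination and back-substitution give σ_0 = 107/72, σ_1 = 55/36, σ_2 = -115/72, σ_3 = -1/36, σ_4 = 1081/72.
On [-2, 0], S(x) = 7 - 2·(x + 2) + 107/144·(x + 2)² + 1/288·(x + 2)³.
With (x + 2) = 1: S(-1) = 1655/288.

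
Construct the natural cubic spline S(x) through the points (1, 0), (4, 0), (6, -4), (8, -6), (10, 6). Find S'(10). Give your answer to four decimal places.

7.7746

With M_i denoting the second derivative at x_i, h_i = 3, 2, 2, 2, and Δ_i = (y_(i+1) − y_i)/h_i = 0, -2, -1, 6:
  3·M_0 + 10·M_1 + 2·M_2 = 6(Δ_1 - Δ_0) = -12
  2·M_1 + 8·M_2 + 2·M_3 = 6(Δ_2 - Δ_1) = 6
  2·M_2 + 8·M_3 + 2·M_4 = 6(Δ_3 - Δ_2) = 42
Natural end conditions: M_0 = M_4 = 0.
Forward elimination and back-substitution give M_0 = 0, M_1 = -81/71, M_2 = -21/71, M_3 = 378/71, M_4 = 0.
On [8, 10], S'(x) = b_3 + 2c_3·(x - 8) + 3d_3·(x - 8)² with b_3 = Δ_3 - h_3(2M_3 + M_4)/6 = 174/71, c_3 = M_3/2 = 189/71, d_3 = (M_4 - M_3)/(6h_3) = -63/142. So S'(10) = 552/71.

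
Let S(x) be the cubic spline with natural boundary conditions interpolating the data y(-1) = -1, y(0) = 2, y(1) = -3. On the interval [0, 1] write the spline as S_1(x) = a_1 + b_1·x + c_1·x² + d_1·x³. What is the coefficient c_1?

Write σ_i for S''(x_i). With h_i = 1, 1 and divided differences Δ_i = 3, -5, the continuity of S' gives the tridiagonal system
  1·σ_0 + 4·σ_1 + 1·σ_2 = 6(Δ_1 - Δ_0) = -48
Natural end conditions: σ_0 = σ_2 = 0.
Solving the tridiagonal system: σ_0 = 0, σ_1 = -12, σ_2 = 0.
On [0, 1], with S_1(x) = a_1 + b_1·x + c_1·x² + d_1·x³: c_1 = σ_1/2 = -6, d_1 = (σ_2 - σ_1)/(6h_1) = 2, b_1 = Δ_1 - h_1(2σ_1 + σ_2)/6 = -1.

-6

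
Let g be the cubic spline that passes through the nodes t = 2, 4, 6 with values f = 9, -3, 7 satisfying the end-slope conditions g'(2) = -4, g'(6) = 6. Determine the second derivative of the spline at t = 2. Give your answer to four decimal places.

-8.7500

With σ_i denoting the second derivative at x_i, h_i = 2, 2, and Δ_i = (y_(i+1) − y_i)/h_i = -6, 5:
  2·σ_0 + 8·σ_1 + 2·σ_2 = 6(Δ_1 - Δ_0) = 66
Clamped end conditions give two more equations: 2h_0·σ_0 + h_0·σ_1 = 6(Δ_0 - g'(2)) = -12 and h_1·σ_1 + 2h_1·σ_2 = 6(g'(6) - Δ_1) = 6.
Solving: σ_0 = -35/4, σ_1 = 23/2, σ_2 = -17/4.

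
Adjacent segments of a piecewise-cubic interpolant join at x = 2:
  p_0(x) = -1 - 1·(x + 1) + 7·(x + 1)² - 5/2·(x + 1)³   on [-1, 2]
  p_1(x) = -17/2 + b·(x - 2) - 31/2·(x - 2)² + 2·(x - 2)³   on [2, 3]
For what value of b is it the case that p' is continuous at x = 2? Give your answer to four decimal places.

-26.5000

p_0'(x) = -1 + 14·(x + 1) - 15/2·(x + 1)², so p_0'(2) = -53/2. On the right, p_1'(2) = b, so b = -53/2.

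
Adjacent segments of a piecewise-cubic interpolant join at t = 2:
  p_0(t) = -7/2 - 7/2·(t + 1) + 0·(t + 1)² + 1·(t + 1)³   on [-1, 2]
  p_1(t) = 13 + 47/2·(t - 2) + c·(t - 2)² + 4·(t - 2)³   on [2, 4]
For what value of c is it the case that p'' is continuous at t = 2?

p_0''(t) = 0 + 6·(t + 1), so p_0''(2) = 18. On the right, p_1''(2) = 2c, so c = 9.

9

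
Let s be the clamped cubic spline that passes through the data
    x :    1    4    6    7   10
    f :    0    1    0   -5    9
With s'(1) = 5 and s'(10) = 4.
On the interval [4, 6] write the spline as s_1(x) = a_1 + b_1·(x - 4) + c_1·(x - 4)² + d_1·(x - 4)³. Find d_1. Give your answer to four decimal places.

-0.8226

Let σ_i = s''(x_i). Step sizes h_i = 3, 2, 1, 3; slopes of the chords Δ_i = (y_(i+1) - y_i)/h_i = 1/3, -1/2, -5, 14/3.
  3·σ_0 + 10·σ_1 + 2·σ_2 = 6(Δ_1 - Δ_0) = -5
  2·σ_1 + 6·σ_2 + 1·σ_3 = 6(Δ_2 - Δ_1) = -27
  1·σ_2 + 8·σ_3 + 3·σ_4 = 6(Δ_3 - Δ_2) = 58
Clamped end conditions give two more equations: 2h_0·σ_0 + h_0·σ_1 = 6(Δ_0 - s'(1)) = -28 and h_3·σ_3 + 2h_3·σ_4 = 6(s'(10) - Δ_3) = -4.
Solving: σ_0 = -1195/198, σ_1 = 271/99, σ_2 = -2825/396, σ_3 = 2045/198, σ_4 = -2309/396.
On [4, 6], with s_1(x) = a_1 + b_1·(x - 4) + c_1·(x - 4)² + d_1·(x - 4)³: c_1 = σ_1/2 = 271/198, d_1 = (σ_2 - σ_1)/(6h_1) = -1303/1584, b_1 = Δ_1 - h_1(2σ_1 + σ_2)/6 = 7/132.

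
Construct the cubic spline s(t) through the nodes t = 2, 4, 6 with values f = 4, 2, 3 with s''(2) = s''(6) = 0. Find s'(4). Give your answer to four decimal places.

-0.2500

With M_i denoting the second derivative at x_i, h_i = 2, 2, and Δ_i = (y_(i+1) − y_i)/h_i = -1, 1/2:
  2·M_0 + 8·M_1 + 2·M_2 = 6(Δ_1 - Δ_0) = 9
Natural end conditions: M_0 = M_2 = 0.
Hence M_0 = 0, M_1 = 9/8, M_2 = 0.
On [4, 6], s'(t) = b_1 + 2c_1·(t - 4) + 3d_1·(t - 4)² with b_1 = Δ_1 - h_1(2M_1 + M_2)/6 = -1/4, c_1 = M_1/2 = 9/16, d_1 = (M_2 - M_1)/(6h_1) = -3/32. So s'(4) = -1/4.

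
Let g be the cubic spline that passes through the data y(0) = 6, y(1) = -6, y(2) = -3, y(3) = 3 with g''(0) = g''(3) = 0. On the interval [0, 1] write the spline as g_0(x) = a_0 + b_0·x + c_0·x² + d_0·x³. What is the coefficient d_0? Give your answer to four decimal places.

3.8000

Put m_i = g'' at the i-th knot. Here h = (1, 1, 1) and Δ = (-12, 3, 6), so the interior equations h_(i-1)·m_(i-1) + 2(h_(i-1)+h_i)·m_i + h_i·m_(i+1) = 6(Δ_i − Δ_(i-1)) read
  1·m_0 + 4·m_1 + 1·m_2 = 6(Δ_1 - Δ_0) = 90
  1·m_1 + 4·m_2 + 1·m_3 = 6(Δ_2 - Δ_1) = 18
Natural end conditions: m_0 = m_3 = 0.
Forward elimination and back-substitution give m_0 = 0, m_1 = 114/5, m_2 = -6/5, m_3 = 0.
On [0, 1], with g_0(x) = a_0 + b_0·x + c_0·x² + d_0·x³: c_0 = m_0/2 = 0, d_0 = (m_1 - m_0)/(6h_0) = 19/5, b_0 = Δ_0 - h_0(2m_0 + m_1)/6 = -79/5.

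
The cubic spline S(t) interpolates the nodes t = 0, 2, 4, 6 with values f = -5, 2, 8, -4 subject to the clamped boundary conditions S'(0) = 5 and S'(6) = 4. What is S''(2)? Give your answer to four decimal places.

3.9667

Put σ_i = S'' at the i-th knot. Here h = (2, 2, 2) and Δ = (7/2, 3, -6), so the interior equations h_(i-1)·σ_(i-1) + 2(h_(i-1)+h_i)·σ_i + h_i·σ_(i+1) = 6(Δ_i − Δ_(i-1)) read
  2·σ_0 + 8·σ_1 + 2·σ_2 = 6(Δ_1 - Δ_0) = -3
  2·σ_1 + 8·σ_2 + 2·σ_3 = 6(Δ_2 - Δ_1) = -54
Clamped end conditions give two more equations: 2h_0·σ_0 + h_0·σ_1 = 6(Δ_0 - S'(0)) = -9 and h_2·σ_2 + 2h_2·σ_3 = 6(S'(6) - Δ_2) = 60.
Solving the tridiagonal system: σ_0 = -127/30, σ_1 = 119/30, σ_2 = -197/15, σ_3 = 647/30.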